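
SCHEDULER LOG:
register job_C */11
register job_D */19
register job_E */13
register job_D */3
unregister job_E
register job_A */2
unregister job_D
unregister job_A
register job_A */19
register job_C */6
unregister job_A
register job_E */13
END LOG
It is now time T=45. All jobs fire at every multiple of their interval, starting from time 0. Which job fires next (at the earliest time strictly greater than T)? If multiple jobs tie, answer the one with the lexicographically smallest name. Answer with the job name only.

Answer: job_C

Derivation:
Op 1: register job_C */11 -> active={job_C:*/11}
Op 2: register job_D */19 -> active={job_C:*/11, job_D:*/19}
Op 3: register job_E */13 -> active={job_C:*/11, job_D:*/19, job_E:*/13}
Op 4: register job_D */3 -> active={job_C:*/11, job_D:*/3, job_E:*/13}
Op 5: unregister job_E -> active={job_C:*/11, job_D:*/3}
Op 6: register job_A */2 -> active={job_A:*/2, job_C:*/11, job_D:*/3}
Op 7: unregister job_D -> active={job_A:*/2, job_C:*/11}
Op 8: unregister job_A -> active={job_C:*/11}
Op 9: register job_A */19 -> active={job_A:*/19, job_C:*/11}
Op 10: register job_C */6 -> active={job_A:*/19, job_C:*/6}
Op 11: unregister job_A -> active={job_C:*/6}
Op 12: register job_E */13 -> active={job_C:*/6, job_E:*/13}
  job_C: interval 6, next fire after T=45 is 48
  job_E: interval 13, next fire after T=45 is 52
Earliest = 48, winner (lex tiebreak) = job_C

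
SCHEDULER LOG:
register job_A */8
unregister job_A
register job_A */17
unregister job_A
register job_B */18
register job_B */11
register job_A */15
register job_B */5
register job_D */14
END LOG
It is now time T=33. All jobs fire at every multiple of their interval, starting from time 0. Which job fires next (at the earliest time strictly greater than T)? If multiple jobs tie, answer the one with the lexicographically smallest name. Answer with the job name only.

Answer: job_B

Derivation:
Op 1: register job_A */8 -> active={job_A:*/8}
Op 2: unregister job_A -> active={}
Op 3: register job_A */17 -> active={job_A:*/17}
Op 4: unregister job_A -> active={}
Op 5: register job_B */18 -> active={job_B:*/18}
Op 6: register job_B */11 -> active={job_B:*/11}
Op 7: register job_A */15 -> active={job_A:*/15, job_B:*/11}
Op 8: register job_B */5 -> active={job_A:*/15, job_B:*/5}
Op 9: register job_D */14 -> active={job_A:*/15, job_B:*/5, job_D:*/14}
  job_A: interval 15, next fire after T=33 is 45
  job_B: interval 5, next fire after T=33 is 35
  job_D: interval 14, next fire after T=33 is 42
Earliest = 35, winner (lex tiebreak) = job_B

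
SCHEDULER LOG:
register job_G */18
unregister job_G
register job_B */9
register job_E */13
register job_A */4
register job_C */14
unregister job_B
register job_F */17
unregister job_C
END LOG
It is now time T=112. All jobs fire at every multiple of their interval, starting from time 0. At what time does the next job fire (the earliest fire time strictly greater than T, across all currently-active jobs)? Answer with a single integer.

Answer: 116

Derivation:
Op 1: register job_G */18 -> active={job_G:*/18}
Op 2: unregister job_G -> active={}
Op 3: register job_B */9 -> active={job_B:*/9}
Op 4: register job_E */13 -> active={job_B:*/9, job_E:*/13}
Op 5: register job_A */4 -> active={job_A:*/4, job_B:*/9, job_E:*/13}
Op 6: register job_C */14 -> active={job_A:*/4, job_B:*/9, job_C:*/14, job_E:*/13}
Op 7: unregister job_B -> active={job_A:*/4, job_C:*/14, job_E:*/13}
Op 8: register job_F */17 -> active={job_A:*/4, job_C:*/14, job_E:*/13, job_F:*/17}
Op 9: unregister job_C -> active={job_A:*/4, job_E:*/13, job_F:*/17}
  job_A: interval 4, next fire after T=112 is 116
  job_E: interval 13, next fire after T=112 is 117
  job_F: interval 17, next fire after T=112 is 119
Earliest fire time = 116 (job job_A)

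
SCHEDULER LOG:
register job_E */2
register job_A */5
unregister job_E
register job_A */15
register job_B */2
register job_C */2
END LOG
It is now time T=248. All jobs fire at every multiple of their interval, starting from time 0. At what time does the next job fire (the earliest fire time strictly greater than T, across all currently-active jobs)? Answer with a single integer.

Op 1: register job_E */2 -> active={job_E:*/2}
Op 2: register job_A */5 -> active={job_A:*/5, job_E:*/2}
Op 3: unregister job_E -> active={job_A:*/5}
Op 4: register job_A */15 -> active={job_A:*/15}
Op 5: register job_B */2 -> active={job_A:*/15, job_B:*/2}
Op 6: register job_C */2 -> active={job_A:*/15, job_B:*/2, job_C:*/2}
  job_A: interval 15, next fire after T=248 is 255
  job_B: interval 2, next fire after T=248 is 250
  job_C: interval 2, next fire after T=248 is 250
Earliest fire time = 250 (job job_B)

Answer: 250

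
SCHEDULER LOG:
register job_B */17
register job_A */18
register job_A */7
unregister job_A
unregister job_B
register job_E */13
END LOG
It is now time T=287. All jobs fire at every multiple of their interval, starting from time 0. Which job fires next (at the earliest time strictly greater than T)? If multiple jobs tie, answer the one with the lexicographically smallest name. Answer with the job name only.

Op 1: register job_B */17 -> active={job_B:*/17}
Op 2: register job_A */18 -> active={job_A:*/18, job_B:*/17}
Op 3: register job_A */7 -> active={job_A:*/7, job_B:*/17}
Op 4: unregister job_A -> active={job_B:*/17}
Op 5: unregister job_B -> active={}
Op 6: register job_E */13 -> active={job_E:*/13}
  job_E: interval 13, next fire after T=287 is 299
Earliest = 299, winner (lex tiebreak) = job_E

Answer: job_E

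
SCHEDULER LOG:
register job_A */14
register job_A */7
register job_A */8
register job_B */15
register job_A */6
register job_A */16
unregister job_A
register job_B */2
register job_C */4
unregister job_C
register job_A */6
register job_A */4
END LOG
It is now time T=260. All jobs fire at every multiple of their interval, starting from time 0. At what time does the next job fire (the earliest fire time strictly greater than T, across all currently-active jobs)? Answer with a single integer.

Op 1: register job_A */14 -> active={job_A:*/14}
Op 2: register job_A */7 -> active={job_A:*/7}
Op 3: register job_A */8 -> active={job_A:*/8}
Op 4: register job_B */15 -> active={job_A:*/8, job_B:*/15}
Op 5: register job_A */6 -> active={job_A:*/6, job_B:*/15}
Op 6: register job_A */16 -> active={job_A:*/16, job_B:*/15}
Op 7: unregister job_A -> active={job_B:*/15}
Op 8: register job_B */2 -> active={job_B:*/2}
Op 9: register job_C */4 -> active={job_B:*/2, job_C:*/4}
Op 10: unregister job_C -> active={job_B:*/2}
Op 11: register job_A */6 -> active={job_A:*/6, job_B:*/2}
Op 12: register job_A */4 -> active={job_A:*/4, job_B:*/2}
  job_A: interval 4, next fire after T=260 is 264
  job_B: interval 2, next fire after T=260 is 262
Earliest fire time = 262 (job job_B)

Answer: 262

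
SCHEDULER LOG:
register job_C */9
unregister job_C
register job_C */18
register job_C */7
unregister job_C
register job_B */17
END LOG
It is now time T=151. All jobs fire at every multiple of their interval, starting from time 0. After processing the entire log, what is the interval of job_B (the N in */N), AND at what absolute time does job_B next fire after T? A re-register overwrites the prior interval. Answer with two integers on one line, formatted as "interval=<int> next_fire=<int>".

Answer: interval=17 next_fire=153

Derivation:
Op 1: register job_C */9 -> active={job_C:*/9}
Op 2: unregister job_C -> active={}
Op 3: register job_C */18 -> active={job_C:*/18}
Op 4: register job_C */7 -> active={job_C:*/7}
Op 5: unregister job_C -> active={}
Op 6: register job_B */17 -> active={job_B:*/17}
Final interval of job_B = 17
Next fire of job_B after T=151: (151//17+1)*17 = 153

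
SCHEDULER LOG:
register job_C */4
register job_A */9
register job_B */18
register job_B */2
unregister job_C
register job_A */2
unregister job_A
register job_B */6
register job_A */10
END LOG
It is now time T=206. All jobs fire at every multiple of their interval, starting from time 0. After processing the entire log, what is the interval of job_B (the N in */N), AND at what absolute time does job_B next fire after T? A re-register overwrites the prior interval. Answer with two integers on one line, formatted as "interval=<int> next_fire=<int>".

Answer: interval=6 next_fire=210

Derivation:
Op 1: register job_C */4 -> active={job_C:*/4}
Op 2: register job_A */9 -> active={job_A:*/9, job_C:*/4}
Op 3: register job_B */18 -> active={job_A:*/9, job_B:*/18, job_C:*/4}
Op 4: register job_B */2 -> active={job_A:*/9, job_B:*/2, job_C:*/4}
Op 5: unregister job_C -> active={job_A:*/9, job_B:*/2}
Op 6: register job_A */2 -> active={job_A:*/2, job_B:*/2}
Op 7: unregister job_A -> active={job_B:*/2}
Op 8: register job_B */6 -> active={job_B:*/6}
Op 9: register job_A */10 -> active={job_A:*/10, job_B:*/6}
Final interval of job_B = 6
Next fire of job_B after T=206: (206//6+1)*6 = 210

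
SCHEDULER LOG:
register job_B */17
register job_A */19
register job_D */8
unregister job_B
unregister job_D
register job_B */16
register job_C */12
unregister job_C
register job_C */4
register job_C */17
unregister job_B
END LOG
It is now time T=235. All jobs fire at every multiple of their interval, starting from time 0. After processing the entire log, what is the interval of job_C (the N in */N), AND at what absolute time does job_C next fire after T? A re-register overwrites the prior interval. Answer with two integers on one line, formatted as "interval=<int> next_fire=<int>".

Op 1: register job_B */17 -> active={job_B:*/17}
Op 2: register job_A */19 -> active={job_A:*/19, job_B:*/17}
Op 3: register job_D */8 -> active={job_A:*/19, job_B:*/17, job_D:*/8}
Op 4: unregister job_B -> active={job_A:*/19, job_D:*/8}
Op 5: unregister job_D -> active={job_A:*/19}
Op 6: register job_B */16 -> active={job_A:*/19, job_B:*/16}
Op 7: register job_C */12 -> active={job_A:*/19, job_B:*/16, job_C:*/12}
Op 8: unregister job_C -> active={job_A:*/19, job_B:*/16}
Op 9: register job_C */4 -> active={job_A:*/19, job_B:*/16, job_C:*/4}
Op 10: register job_C */17 -> active={job_A:*/19, job_B:*/16, job_C:*/17}
Op 11: unregister job_B -> active={job_A:*/19, job_C:*/17}
Final interval of job_C = 17
Next fire of job_C after T=235: (235//17+1)*17 = 238

Answer: interval=17 next_fire=238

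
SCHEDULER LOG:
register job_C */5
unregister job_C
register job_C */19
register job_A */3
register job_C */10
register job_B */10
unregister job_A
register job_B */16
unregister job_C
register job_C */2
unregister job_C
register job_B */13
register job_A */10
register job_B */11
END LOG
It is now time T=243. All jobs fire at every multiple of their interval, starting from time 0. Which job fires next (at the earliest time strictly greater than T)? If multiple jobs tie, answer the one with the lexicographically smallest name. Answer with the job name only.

Op 1: register job_C */5 -> active={job_C:*/5}
Op 2: unregister job_C -> active={}
Op 3: register job_C */19 -> active={job_C:*/19}
Op 4: register job_A */3 -> active={job_A:*/3, job_C:*/19}
Op 5: register job_C */10 -> active={job_A:*/3, job_C:*/10}
Op 6: register job_B */10 -> active={job_A:*/3, job_B:*/10, job_C:*/10}
Op 7: unregister job_A -> active={job_B:*/10, job_C:*/10}
Op 8: register job_B */16 -> active={job_B:*/16, job_C:*/10}
Op 9: unregister job_C -> active={job_B:*/16}
Op 10: register job_C */2 -> active={job_B:*/16, job_C:*/2}
Op 11: unregister job_C -> active={job_B:*/16}
Op 12: register job_B */13 -> active={job_B:*/13}
Op 13: register job_A */10 -> active={job_A:*/10, job_B:*/13}
Op 14: register job_B */11 -> active={job_A:*/10, job_B:*/11}
  job_A: interval 10, next fire after T=243 is 250
  job_B: interval 11, next fire after T=243 is 253
Earliest = 250, winner (lex tiebreak) = job_A

Answer: job_A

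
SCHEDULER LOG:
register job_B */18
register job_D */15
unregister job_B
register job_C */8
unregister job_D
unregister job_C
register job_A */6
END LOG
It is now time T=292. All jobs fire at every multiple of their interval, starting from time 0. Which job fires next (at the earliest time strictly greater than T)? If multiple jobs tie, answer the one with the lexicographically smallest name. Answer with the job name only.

Op 1: register job_B */18 -> active={job_B:*/18}
Op 2: register job_D */15 -> active={job_B:*/18, job_D:*/15}
Op 3: unregister job_B -> active={job_D:*/15}
Op 4: register job_C */8 -> active={job_C:*/8, job_D:*/15}
Op 5: unregister job_D -> active={job_C:*/8}
Op 6: unregister job_C -> active={}
Op 7: register job_A */6 -> active={job_A:*/6}
  job_A: interval 6, next fire after T=292 is 294
Earliest = 294, winner (lex tiebreak) = job_A

Answer: job_A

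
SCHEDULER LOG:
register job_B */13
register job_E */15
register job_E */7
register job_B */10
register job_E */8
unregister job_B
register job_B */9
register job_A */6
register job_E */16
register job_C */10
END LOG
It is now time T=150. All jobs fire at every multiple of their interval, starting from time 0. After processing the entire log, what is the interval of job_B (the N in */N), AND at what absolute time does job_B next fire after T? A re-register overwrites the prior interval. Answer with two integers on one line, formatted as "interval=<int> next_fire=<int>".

Op 1: register job_B */13 -> active={job_B:*/13}
Op 2: register job_E */15 -> active={job_B:*/13, job_E:*/15}
Op 3: register job_E */7 -> active={job_B:*/13, job_E:*/7}
Op 4: register job_B */10 -> active={job_B:*/10, job_E:*/7}
Op 5: register job_E */8 -> active={job_B:*/10, job_E:*/8}
Op 6: unregister job_B -> active={job_E:*/8}
Op 7: register job_B */9 -> active={job_B:*/9, job_E:*/8}
Op 8: register job_A */6 -> active={job_A:*/6, job_B:*/9, job_E:*/8}
Op 9: register job_E */16 -> active={job_A:*/6, job_B:*/9, job_E:*/16}
Op 10: register job_C */10 -> active={job_A:*/6, job_B:*/9, job_C:*/10, job_E:*/16}
Final interval of job_B = 9
Next fire of job_B after T=150: (150//9+1)*9 = 153

Answer: interval=9 next_fire=153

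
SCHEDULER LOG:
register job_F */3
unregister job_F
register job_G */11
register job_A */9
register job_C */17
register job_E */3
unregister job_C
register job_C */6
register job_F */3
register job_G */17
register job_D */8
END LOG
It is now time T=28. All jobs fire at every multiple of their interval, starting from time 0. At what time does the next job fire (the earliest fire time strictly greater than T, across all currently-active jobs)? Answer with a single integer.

Answer: 30

Derivation:
Op 1: register job_F */3 -> active={job_F:*/3}
Op 2: unregister job_F -> active={}
Op 3: register job_G */11 -> active={job_G:*/11}
Op 4: register job_A */9 -> active={job_A:*/9, job_G:*/11}
Op 5: register job_C */17 -> active={job_A:*/9, job_C:*/17, job_G:*/11}
Op 6: register job_E */3 -> active={job_A:*/9, job_C:*/17, job_E:*/3, job_G:*/11}
Op 7: unregister job_C -> active={job_A:*/9, job_E:*/3, job_G:*/11}
Op 8: register job_C */6 -> active={job_A:*/9, job_C:*/6, job_E:*/3, job_G:*/11}
Op 9: register job_F */3 -> active={job_A:*/9, job_C:*/6, job_E:*/3, job_F:*/3, job_G:*/11}
Op 10: register job_G */17 -> active={job_A:*/9, job_C:*/6, job_E:*/3, job_F:*/3, job_G:*/17}
Op 11: register job_D */8 -> active={job_A:*/9, job_C:*/6, job_D:*/8, job_E:*/3, job_F:*/3, job_G:*/17}
  job_A: interval 9, next fire after T=28 is 36
  job_C: interval 6, next fire after T=28 is 30
  job_D: interval 8, next fire after T=28 is 32
  job_E: interval 3, next fire after T=28 is 30
  job_F: interval 3, next fire after T=28 is 30
  job_G: interval 17, next fire after T=28 is 34
Earliest fire time = 30 (job job_C)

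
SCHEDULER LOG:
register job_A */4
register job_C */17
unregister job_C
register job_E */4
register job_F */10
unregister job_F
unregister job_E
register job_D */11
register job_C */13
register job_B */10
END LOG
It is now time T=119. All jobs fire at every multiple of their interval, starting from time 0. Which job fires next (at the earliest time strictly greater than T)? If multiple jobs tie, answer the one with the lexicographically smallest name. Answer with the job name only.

Op 1: register job_A */4 -> active={job_A:*/4}
Op 2: register job_C */17 -> active={job_A:*/4, job_C:*/17}
Op 3: unregister job_C -> active={job_A:*/4}
Op 4: register job_E */4 -> active={job_A:*/4, job_E:*/4}
Op 5: register job_F */10 -> active={job_A:*/4, job_E:*/4, job_F:*/10}
Op 6: unregister job_F -> active={job_A:*/4, job_E:*/4}
Op 7: unregister job_E -> active={job_A:*/4}
Op 8: register job_D */11 -> active={job_A:*/4, job_D:*/11}
Op 9: register job_C */13 -> active={job_A:*/4, job_C:*/13, job_D:*/11}
Op 10: register job_B */10 -> active={job_A:*/4, job_B:*/10, job_C:*/13, job_D:*/11}
  job_A: interval 4, next fire after T=119 is 120
  job_B: interval 10, next fire after T=119 is 120
  job_C: interval 13, next fire after T=119 is 130
  job_D: interval 11, next fire after T=119 is 121
Earliest = 120, winner (lex tiebreak) = job_A

Answer: job_A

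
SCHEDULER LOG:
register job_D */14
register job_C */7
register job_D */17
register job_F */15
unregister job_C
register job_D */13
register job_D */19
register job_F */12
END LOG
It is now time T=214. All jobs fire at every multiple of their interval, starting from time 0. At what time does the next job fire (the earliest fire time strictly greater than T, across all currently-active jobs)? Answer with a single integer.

Op 1: register job_D */14 -> active={job_D:*/14}
Op 2: register job_C */7 -> active={job_C:*/7, job_D:*/14}
Op 3: register job_D */17 -> active={job_C:*/7, job_D:*/17}
Op 4: register job_F */15 -> active={job_C:*/7, job_D:*/17, job_F:*/15}
Op 5: unregister job_C -> active={job_D:*/17, job_F:*/15}
Op 6: register job_D */13 -> active={job_D:*/13, job_F:*/15}
Op 7: register job_D */19 -> active={job_D:*/19, job_F:*/15}
Op 8: register job_F */12 -> active={job_D:*/19, job_F:*/12}
  job_D: interval 19, next fire after T=214 is 228
  job_F: interval 12, next fire after T=214 is 216
Earliest fire time = 216 (job job_F)

Answer: 216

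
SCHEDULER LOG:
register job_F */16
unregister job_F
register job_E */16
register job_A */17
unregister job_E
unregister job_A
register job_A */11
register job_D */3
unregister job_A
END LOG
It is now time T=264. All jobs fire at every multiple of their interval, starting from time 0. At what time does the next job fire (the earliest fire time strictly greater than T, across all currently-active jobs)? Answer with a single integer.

Answer: 267

Derivation:
Op 1: register job_F */16 -> active={job_F:*/16}
Op 2: unregister job_F -> active={}
Op 3: register job_E */16 -> active={job_E:*/16}
Op 4: register job_A */17 -> active={job_A:*/17, job_E:*/16}
Op 5: unregister job_E -> active={job_A:*/17}
Op 6: unregister job_A -> active={}
Op 7: register job_A */11 -> active={job_A:*/11}
Op 8: register job_D */3 -> active={job_A:*/11, job_D:*/3}
Op 9: unregister job_A -> active={job_D:*/3}
  job_D: interval 3, next fire after T=264 is 267
Earliest fire time = 267 (job job_D)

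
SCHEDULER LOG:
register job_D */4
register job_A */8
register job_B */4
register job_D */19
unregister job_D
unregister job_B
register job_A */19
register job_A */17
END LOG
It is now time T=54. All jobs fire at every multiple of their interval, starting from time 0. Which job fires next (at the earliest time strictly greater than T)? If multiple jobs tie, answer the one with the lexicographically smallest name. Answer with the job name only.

Answer: job_A

Derivation:
Op 1: register job_D */4 -> active={job_D:*/4}
Op 2: register job_A */8 -> active={job_A:*/8, job_D:*/4}
Op 3: register job_B */4 -> active={job_A:*/8, job_B:*/4, job_D:*/4}
Op 4: register job_D */19 -> active={job_A:*/8, job_B:*/4, job_D:*/19}
Op 5: unregister job_D -> active={job_A:*/8, job_B:*/4}
Op 6: unregister job_B -> active={job_A:*/8}
Op 7: register job_A */19 -> active={job_A:*/19}
Op 8: register job_A */17 -> active={job_A:*/17}
  job_A: interval 17, next fire after T=54 is 68
Earliest = 68, winner (lex tiebreak) = job_A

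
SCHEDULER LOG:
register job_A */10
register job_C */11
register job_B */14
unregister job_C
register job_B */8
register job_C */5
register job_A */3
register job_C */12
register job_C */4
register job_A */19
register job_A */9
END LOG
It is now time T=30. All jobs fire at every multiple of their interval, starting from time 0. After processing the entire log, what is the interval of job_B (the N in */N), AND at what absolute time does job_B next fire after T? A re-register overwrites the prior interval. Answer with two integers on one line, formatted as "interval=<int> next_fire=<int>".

Answer: interval=8 next_fire=32

Derivation:
Op 1: register job_A */10 -> active={job_A:*/10}
Op 2: register job_C */11 -> active={job_A:*/10, job_C:*/11}
Op 3: register job_B */14 -> active={job_A:*/10, job_B:*/14, job_C:*/11}
Op 4: unregister job_C -> active={job_A:*/10, job_B:*/14}
Op 5: register job_B */8 -> active={job_A:*/10, job_B:*/8}
Op 6: register job_C */5 -> active={job_A:*/10, job_B:*/8, job_C:*/5}
Op 7: register job_A */3 -> active={job_A:*/3, job_B:*/8, job_C:*/5}
Op 8: register job_C */12 -> active={job_A:*/3, job_B:*/8, job_C:*/12}
Op 9: register job_C */4 -> active={job_A:*/3, job_B:*/8, job_C:*/4}
Op 10: register job_A */19 -> active={job_A:*/19, job_B:*/8, job_C:*/4}
Op 11: register job_A */9 -> active={job_A:*/9, job_B:*/8, job_C:*/4}
Final interval of job_B = 8
Next fire of job_B after T=30: (30//8+1)*8 = 32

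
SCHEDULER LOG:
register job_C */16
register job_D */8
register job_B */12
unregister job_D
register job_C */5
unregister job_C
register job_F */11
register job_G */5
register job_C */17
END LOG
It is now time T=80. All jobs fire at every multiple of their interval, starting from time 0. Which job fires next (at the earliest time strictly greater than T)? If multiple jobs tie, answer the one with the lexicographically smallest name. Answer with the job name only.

Answer: job_B

Derivation:
Op 1: register job_C */16 -> active={job_C:*/16}
Op 2: register job_D */8 -> active={job_C:*/16, job_D:*/8}
Op 3: register job_B */12 -> active={job_B:*/12, job_C:*/16, job_D:*/8}
Op 4: unregister job_D -> active={job_B:*/12, job_C:*/16}
Op 5: register job_C */5 -> active={job_B:*/12, job_C:*/5}
Op 6: unregister job_C -> active={job_B:*/12}
Op 7: register job_F */11 -> active={job_B:*/12, job_F:*/11}
Op 8: register job_G */5 -> active={job_B:*/12, job_F:*/11, job_G:*/5}
Op 9: register job_C */17 -> active={job_B:*/12, job_C:*/17, job_F:*/11, job_G:*/5}
  job_B: interval 12, next fire after T=80 is 84
  job_C: interval 17, next fire after T=80 is 85
  job_F: interval 11, next fire after T=80 is 88
  job_G: interval 5, next fire after T=80 is 85
Earliest = 84, winner (lex tiebreak) = job_B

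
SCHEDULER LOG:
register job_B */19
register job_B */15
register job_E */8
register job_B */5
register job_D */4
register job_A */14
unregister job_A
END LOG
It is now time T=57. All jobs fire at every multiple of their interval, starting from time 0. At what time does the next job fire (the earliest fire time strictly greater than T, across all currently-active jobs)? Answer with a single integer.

Answer: 60

Derivation:
Op 1: register job_B */19 -> active={job_B:*/19}
Op 2: register job_B */15 -> active={job_B:*/15}
Op 3: register job_E */8 -> active={job_B:*/15, job_E:*/8}
Op 4: register job_B */5 -> active={job_B:*/5, job_E:*/8}
Op 5: register job_D */4 -> active={job_B:*/5, job_D:*/4, job_E:*/8}
Op 6: register job_A */14 -> active={job_A:*/14, job_B:*/5, job_D:*/4, job_E:*/8}
Op 7: unregister job_A -> active={job_B:*/5, job_D:*/4, job_E:*/8}
  job_B: interval 5, next fire after T=57 is 60
  job_D: interval 4, next fire after T=57 is 60
  job_E: interval 8, next fire after T=57 is 64
Earliest fire time = 60 (job job_B)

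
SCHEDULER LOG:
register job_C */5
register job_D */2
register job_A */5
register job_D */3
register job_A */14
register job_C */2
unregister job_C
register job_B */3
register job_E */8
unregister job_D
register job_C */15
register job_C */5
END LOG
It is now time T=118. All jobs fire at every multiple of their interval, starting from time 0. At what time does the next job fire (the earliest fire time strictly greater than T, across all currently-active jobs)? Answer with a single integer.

Answer: 120

Derivation:
Op 1: register job_C */5 -> active={job_C:*/5}
Op 2: register job_D */2 -> active={job_C:*/5, job_D:*/2}
Op 3: register job_A */5 -> active={job_A:*/5, job_C:*/5, job_D:*/2}
Op 4: register job_D */3 -> active={job_A:*/5, job_C:*/5, job_D:*/3}
Op 5: register job_A */14 -> active={job_A:*/14, job_C:*/5, job_D:*/3}
Op 6: register job_C */2 -> active={job_A:*/14, job_C:*/2, job_D:*/3}
Op 7: unregister job_C -> active={job_A:*/14, job_D:*/3}
Op 8: register job_B */3 -> active={job_A:*/14, job_B:*/3, job_D:*/3}
Op 9: register job_E */8 -> active={job_A:*/14, job_B:*/3, job_D:*/3, job_E:*/8}
Op 10: unregister job_D -> active={job_A:*/14, job_B:*/3, job_E:*/8}
Op 11: register job_C */15 -> active={job_A:*/14, job_B:*/3, job_C:*/15, job_E:*/8}
Op 12: register job_C */5 -> active={job_A:*/14, job_B:*/3, job_C:*/5, job_E:*/8}
  job_A: interval 14, next fire after T=118 is 126
  job_B: interval 3, next fire after T=118 is 120
  job_C: interval 5, next fire after T=118 is 120
  job_E: interval 8, next fire after T=118 is 120
Earliest fire time = 120 (job job_B)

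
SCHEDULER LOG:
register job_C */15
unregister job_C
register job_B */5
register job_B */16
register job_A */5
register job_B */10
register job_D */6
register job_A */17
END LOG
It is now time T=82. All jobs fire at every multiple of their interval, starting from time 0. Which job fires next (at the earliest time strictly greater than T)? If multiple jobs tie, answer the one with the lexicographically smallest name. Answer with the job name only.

Op 1: register job_C */15 -> active={job_C:*/15}
Op 2: unregister job_C -> active={}
Op 3: register job_B */5 -> active={job_B:*/5}
Op 4: register job_B */16 -> active={job_B:*/16}
Op 5: register job_A */5 -> active={job_A:*/5, job_B:*/16}
Op 6: register job_B */10 -> active={job_A:*/5, job_B:*/10}
Op 7: register job_D */6 -> active={job_A:*/5, job_B:*/10, job_D:*/6}
Op 8: register job_A */17 -> active={job_A:*/17, job_B:*/10, job_D:*/6}
  job_A: interval 17, next fire after T=82 is 85
  job_B: interval 10, next fire after T=82 is 90
  job_D: interval 6, next fire after T=82 is 84
Earliest = 84, winner (lex tiebreak) = job_D

Answer: job_D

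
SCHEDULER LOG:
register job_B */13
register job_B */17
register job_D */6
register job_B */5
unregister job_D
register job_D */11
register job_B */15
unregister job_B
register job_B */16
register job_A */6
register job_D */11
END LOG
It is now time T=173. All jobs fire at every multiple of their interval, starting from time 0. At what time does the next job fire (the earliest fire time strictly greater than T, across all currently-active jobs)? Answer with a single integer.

Op 1: register job_B */13 -> active={job_B:*/13}
Op 2: register job_B */17 -> active={job_B:*/17}
Op 3: register job_D */6 -> active={job_B:*/17, job_D:*/6}
Op 4: register job_B */5 -> active={job_B:*/5, job_D:*/6}
Op 5: unregister job_D -> active={job_B:*/5}
Op 6: register job_D */11 -> active={job_B:*/5, job_D:*/11}
Op 7: register job_B */15 -> active={job_B:*/15, job_D:*/11}
Op 8: unregister job_B -> active={job_D:*/11}
Op 9: register job_B */16 -> active={job_B:*/16, job_D:*/11}
Op 10: register job_A */6 -> active={job_A:*/6, job_B:*/16, job_D:*/11}
Op 11: register job_D */11 -> active={job_A:*/6, job_B:*/16, job_D:*/11}
  job_A: interval 6, next fire after T=173 is 174
  job_B: interval 16, next fire after T=173 is 176
  job_D: interval 11, next fire after T=173 is 176
Earliest fire time = 174 (job job_A)

Answer: 174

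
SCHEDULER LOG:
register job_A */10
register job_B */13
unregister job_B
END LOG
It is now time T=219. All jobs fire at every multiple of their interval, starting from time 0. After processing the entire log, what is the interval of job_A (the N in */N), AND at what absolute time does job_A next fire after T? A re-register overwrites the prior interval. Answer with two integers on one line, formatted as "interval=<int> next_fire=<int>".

Op 1: register job_A */10 -> active={job_A:*/10}
Op 2: register job_B */13 -> active={job_A:*/10, job_B:*/13}
Op 3: unregister job_B -> active={job_A:*/10}
Final interval of job_A = 10
Next fire of job_A after T=219: (219//10+1)*10 = 220

Answer: interval=10 next_fire=220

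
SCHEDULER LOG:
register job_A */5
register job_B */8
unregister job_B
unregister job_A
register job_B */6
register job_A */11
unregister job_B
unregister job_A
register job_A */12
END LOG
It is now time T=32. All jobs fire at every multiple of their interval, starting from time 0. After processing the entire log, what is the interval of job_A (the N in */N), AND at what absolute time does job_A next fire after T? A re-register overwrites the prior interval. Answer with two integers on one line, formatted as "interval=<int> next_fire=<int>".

Op 1: register job_A */5 -> active={job_A:*/5}
Op 2: register job_B */8 -> active={job_A:*/5, job_B:*/8}
Op 3: unregister job_B -> active={job_A:*/5}
Op 4: unregister job_A -> active={}
Op 5: register job_B */6 -> active={job_B:*/6}
Op 6: register job_A */11 -> active={job_A:*/11, job_B:*/6}
Op 7: unregister job_B -> active={job_A:*/11}
Op 8: unregister job_A -> active={}
Op 9: register job_A */12 -> active={job_A:*/12}
Final interval of job_A = 12
Next fire of job_A after T=32: (32//12+1)*12 = 36

Answer: interval=12 next_fire=36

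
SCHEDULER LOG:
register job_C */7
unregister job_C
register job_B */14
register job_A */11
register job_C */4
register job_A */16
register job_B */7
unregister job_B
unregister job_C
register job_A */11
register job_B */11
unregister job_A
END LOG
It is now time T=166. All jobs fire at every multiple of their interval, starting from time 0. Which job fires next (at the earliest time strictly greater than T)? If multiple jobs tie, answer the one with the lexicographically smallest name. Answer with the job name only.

Answer: job_B

Derivation:
Op 1: register job_C */7 -> active={job_C:*/7}
Op 2: unregister job_C -> active={}
Op 3: register job_B */14 -> active={job_B:*/14}
Op 4: register job_A */11 -> active={job_A:*/11, job_B:*/14}
Op 5: register job_C */4 -> active={job_A:*/11, job_B:*/14, job_C:*/4}
Op 6: register job_A */16 -> active={job_A:*/16, job_B:*/14, job_C:*/4}
Op 7: register job_B */7 -> active={job_A:*/16, job_B:*/7, job_C:*/4}
Op 8: unregister job_B -> active={job_A:*/16, job_C:*/4}
Op 9: unregister job_C -> active={job_A:*/16}
Op 10: register job_A */11 -> active={job_A:*/11}
Op 11: register job_B */11 -> active={job_A:*/11, job_B:*/11}
Op 12: unregister job_A -> active={job_B:*/11}
  job_B: interval 11, next fire after T=166 is 176
Earliest = 176, winner (lex tiebreak) = job_B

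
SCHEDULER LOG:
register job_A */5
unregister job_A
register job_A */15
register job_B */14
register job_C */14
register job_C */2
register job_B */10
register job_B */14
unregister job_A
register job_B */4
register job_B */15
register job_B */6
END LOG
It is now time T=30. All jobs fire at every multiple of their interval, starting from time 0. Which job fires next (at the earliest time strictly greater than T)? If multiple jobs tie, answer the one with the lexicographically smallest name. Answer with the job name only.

Answer: job_C

Derivation:
Op 1: register job_A */5 -> active={job_A:*/5}
Op 2: unregister job_A -> active={}
Op 3: register job_A */15 -> active={job_A:*/15}
Op 4: register job_B */14 -> active={job_A:*/15, job_B:*/14}
Op 5: register job_C */14 -> active={job_A:*/15, job_B:*/14, job_C:*/14}
Op 6: register job_C */2 -> active={job_A:*/15, job_B:*/14, job_C:*/2}
Op 7: register job_B */10 -> active={job_A:*/15, job_B:*/10, job_C:*/2}
Op 8: register job_B */14 -> active={job_A:*/15, job_B:*/14, job_C:*/2}
Op 9: unregister job_A -> active={job_B:*/14, job_C:*/2}
Op 10: register job_B */4 -> active={job_B:*/4, job_C:*/2}
Op 11: register job_B */15 -> active={job_B:*/15, job_C:*/2}
Op 12: register job_B */6 -> active={job_B:*/6, job_C:*/2}
  job_B: interval 6, next fire after T=30 is 36
  job_C: interval 2, next fire after T=30 is 32
Earliest = 32, winner (lex tiebreak) = job_C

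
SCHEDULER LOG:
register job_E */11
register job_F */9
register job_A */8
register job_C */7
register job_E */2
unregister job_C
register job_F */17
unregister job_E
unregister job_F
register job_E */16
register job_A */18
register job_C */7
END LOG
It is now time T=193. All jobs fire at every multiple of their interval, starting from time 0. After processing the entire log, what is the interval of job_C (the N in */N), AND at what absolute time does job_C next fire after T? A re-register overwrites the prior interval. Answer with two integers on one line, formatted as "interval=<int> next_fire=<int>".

Op 1: register job_E */11 -> active={job_E:*/11}
Op 2: register job_F */9 -> active={job_E:*/11, job_F:*/9}
Op 3: register job_A */8 -> active={job_A:*/8, job_E:*/11, job_F:*/9}
Op 4: register job_C */7 -> active={job_A:*/8, job_C:*/7, job_E:*/11, job_F:*/9}
Op 5: register job_E */2 -> active={job_A:*/8, job_C:*/7, job_E:*/2, job_F:*/9}
Op 6: unregister job_C -> active={job_A:*/8, job_E:*/2, job_F:*/9}
Op 7: register job_F */17 -> active={job_A:*/8, job_E:*/2, job_F:*/17}
Op 8: unregister job_E -> active={job_A:*/8, job_F:*/17}
Op 9: unregister job_F -> active={job_A:*/8}
Op 10: register job_E */16 -> active={job_A:*/8, job_E:*/16}
Op 11: register job_A */18 -> active={job_A:*/18, job_E:*/16}
Op 12: register job_C */7 -> active={job_A:*/18, job_C:*/7, job_E:*/16}
Final interval of job_C = 7
Next fire of job_C after T=193: (193//7+1)*7 = 196

Answer: interval=7 next_fire=196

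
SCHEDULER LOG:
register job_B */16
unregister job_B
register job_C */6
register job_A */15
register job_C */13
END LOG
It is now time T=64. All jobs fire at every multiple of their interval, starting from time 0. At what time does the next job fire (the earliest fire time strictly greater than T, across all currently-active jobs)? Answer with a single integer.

Op 1: register job_B */16 -> active={job_B:*/16}
Op 2: unregister job_B -> active={}
Op 3: register job_C */6 -> active={job_C:*/6}
Op 4: register job_A */15 -> active={job_A:*/15, job_C:*/6}
Op 5: register job_C */13 -> active={job_A:*/15, job_C:*/13}
  job_A: interval 15, next fire after T=64 is 75
  job_C: interval 13, next fire after T=64 is 65
Earliest fire time = 65 (job job_C)

Answer: 65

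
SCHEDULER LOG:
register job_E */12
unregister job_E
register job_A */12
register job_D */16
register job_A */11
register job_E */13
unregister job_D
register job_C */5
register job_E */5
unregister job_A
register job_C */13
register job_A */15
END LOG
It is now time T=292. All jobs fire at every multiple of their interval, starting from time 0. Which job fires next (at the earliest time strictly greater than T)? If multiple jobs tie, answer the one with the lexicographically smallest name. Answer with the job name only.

Op 1: register job_E */12 -> active={job_E:*/12}
Op 2: unregister job_E -> active={}
Op 3: register job_A */12 -> active={job_A:*/12}
Op 4: register job_D */16 -> active={job_A:*/12, job_D:*/16}
Op 5: register job_A */11 -> active={job_A:*/11, job_D:*/16}
Op 6: register job_E */13 -> active={job_A:*/11, job_D:*/16, job_E:*/13}
Op 7: unregister job_D -> active={job_A:*/11, job_E:*/13}
Op 8: register job_C */5 -> active={job_A:*/11, job_C:*/5, job_E:*/13}
Op 9: register job_E */5 -> active={job_A:*/11, job_C:*/5, job_E:*/5}
Op 10: unregister job_A -> active={job_C:*/5, job_E:*/5}
Op 11: register job_C */13 -> active={job_C:*/13, job_E:*/5}
Op 12: register job_A */15 -> active={job_A:*/15, job_C:*/13, job_E:*/5}
  job_A: interval 15, next fire after T=292 is 300
  job_C: interval 13, next fire after T=292 is 299
  job_E: interval 5, next fire after T=292 is 295
Earliest = 295, winner (lex tiebreak) = job_E

Answer: job_E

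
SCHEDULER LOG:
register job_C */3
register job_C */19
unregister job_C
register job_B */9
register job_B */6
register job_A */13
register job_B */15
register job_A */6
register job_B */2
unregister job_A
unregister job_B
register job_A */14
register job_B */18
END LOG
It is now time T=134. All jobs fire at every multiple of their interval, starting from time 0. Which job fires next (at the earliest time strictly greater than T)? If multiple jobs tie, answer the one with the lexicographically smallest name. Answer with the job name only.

Answer: job_A

Derivation:
Op 1: register job_C */3 -> active={job_C:*/3}
Op 2: register job_C */19 -> active={job_C:*/19}
Op 3: unregister job_C -> active={}
Op 4: register job_B */9 -> active={job_B:*/9}
Op 5: register job_B */6 -> active={job_B:*/6}
Op 6: register job_A */13 -> active={job_A:*/13, job_B:*/6}
Op 7: register job_B */15 -> active={job_A:*/13, job_B:*/15}
Op 8: register job_A */6 -> active={job_A:*/6, job_B:*/15}
Op 9: register job_B */2 -> active={job_A:*/6, job_B:*/2}
Op 10: unregister job_A -> active={job_B:*/2}
Op 11: unregister job_B -> active={}
Op 12: register job_A */14 -> active={job_A:*/14}
Op 13: register job_B */18 -> active={job_A:*/14, job_B:*/18}
  job_A: interval 14, next fire after T=134 is 140
  job_B: interval 18, next fire after T=134 is 144
Earliest = 140, winner (lex tiebreak) = job_A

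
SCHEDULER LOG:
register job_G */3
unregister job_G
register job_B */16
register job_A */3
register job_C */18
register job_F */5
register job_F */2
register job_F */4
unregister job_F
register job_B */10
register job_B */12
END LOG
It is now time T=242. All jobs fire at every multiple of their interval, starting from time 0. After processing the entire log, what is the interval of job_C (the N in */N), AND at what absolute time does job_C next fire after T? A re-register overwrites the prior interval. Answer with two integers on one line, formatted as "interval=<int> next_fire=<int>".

Answer: interval=18 next_fire=252

Derivation:
Op 1: register job_G */3 -> active={job_G:*/3}
Op 2: unregister job_G -> active={}
Op 3: register job_B */16 -> active={job_B:*/16}
Op 4: register job_A */3 -> active={job_A:*/3, job_B:*/16}
Op 5: register job_C */18 -> active={job_A:*/3, job_B:*/16, job_C:*/18}
Op 6: register job_F */5 -> active={job_A:*/3, job_B:*/16, job_C:*/18, job_F:*/5}
Op 7: register job_F */2 -> active={job_A:*/3, job_B:*/16, job_C:*/18, job_F:*/2}
Op 8: register job_F */4 -> active={job_A:*/3, job_B:*/16, job_C:*/18, job_F:*/4}
Op 9: unregister job_F -> active={job_A:*/3, job_B:*/16, job_C:*/18}
Op 10: register job_B */10 -> active={job_A:*/3, job_B:*/10, job_C:*/18}
Op 11: register job_B */12 -> active={job_A:*/3, job_B:*/12, job_C:*/18}
Final interval of job_C = 18
Next fire of job_C after T=242: (242//18+1)*18 = 252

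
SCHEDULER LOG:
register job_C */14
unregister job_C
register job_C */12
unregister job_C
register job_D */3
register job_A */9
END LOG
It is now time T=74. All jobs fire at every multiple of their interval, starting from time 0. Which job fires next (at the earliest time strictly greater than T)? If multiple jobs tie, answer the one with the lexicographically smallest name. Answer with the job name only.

Op 1: register job_C */14 -> active={job_C:*/14}
Op 2: unregister job_C -> active={}
Op 3: register job_C */12 -> active={job_C:*/12}
Op 4: unregister job_C -> active={}
Op 5: register job_D */3 -> active={job_D:*/3}
Op 6: register job_A */9 -> active={job_A:*/9, job_D:*/3}
  job_A: interval 9, next fire after T=74 is 81
  job_D: interval 3, next fire after T=74 is 75
Earliest = 75, winner (lex tiebreak) = job_D

Answer: job_D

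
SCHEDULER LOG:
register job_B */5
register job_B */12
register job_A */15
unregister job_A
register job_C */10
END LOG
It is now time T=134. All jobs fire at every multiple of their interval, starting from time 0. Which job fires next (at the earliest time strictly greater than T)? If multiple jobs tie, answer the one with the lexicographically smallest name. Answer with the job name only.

Op 1: register job_B */5 -> active={job_B:*/5}
Op 2: register job_B */12 -> active={job_B:*/12}
Op 3: register job_A */15 -> active={job_A:*/15, job_B:*/12}
Op 4: unregister job_A -> active={job_B:*/12}
Op 5: register job_C */10 -> active={job_B:*/12, job_C:*/10}
  job_B: interval 12, next fire after T=134 is 144
  job_C: interval 10, next fire after T=134 is 140
Earliest = 140, winner (lex tiebreak) = job_C

Answer: job_C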